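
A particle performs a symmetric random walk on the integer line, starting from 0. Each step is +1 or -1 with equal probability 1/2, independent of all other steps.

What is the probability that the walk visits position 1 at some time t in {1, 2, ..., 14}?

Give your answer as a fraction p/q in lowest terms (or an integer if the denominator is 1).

Count via complement. Let g(t,s) = #length-t paths at position s with S_1..S_t all ≠ 1.
g(t,s) = g(t-1,s-1) + g(t-1,s+1) for s ≠ 1; g(t,1) = 0.
t=0: g(0,0)=1
t=1: g(1,-1)=1
t=2: g(2,-2)=1 g(2,0)=1
t=3: g(3,-3)=1 g(3,-1)=2
t=4: g(4,-4)=1 g(4,-2)=3 g(4,0)=2
t=5: g(5,-5)=1 g(5,-3)=4 g(5,-1)=5
t=6: g(6,-6)=1 g(6,-4)=5 g(6,-2)=9 g(6,0)=5
t=7: g(7,-7)=1 g(7,-5)=6 g(7,-3)=14 g(7,-1)=14
t=8: g(8,-8)=1 g(8,-6)=7 g(8,-4)=20 g(8,-2)=28 g(8,0)=14
t=9: g(9,-9)=1 g(9,-7)=8 g(9,-5)=27 g(9,-3)=48 g(9,-1)=42
t=10: g(10,-10)=1 g(10,-8)=9 g(10,-6)=35 g(10,-4)=75 g(10,-2)=90 g(10,0)=42
t=11: g(11,-11)=1 g(11,-9)=10 g(11,-7)=44 g(11,-5)=110 g(11,-3)=165 g(11,-1)=132
t=12: g(12,-12)=1 g(12,-10)=11 g(12,-8)=54 g(12,-6)=154 g(12,-4)=275 g(12,-2)=297 g(12,0)=132
t=13: g(13,-13)=1 g(13,-11)=12 g(13,-9)=65 g(13,-7)=208 g(13,-5)=429 g(13,-3)=572 g(13,-1)=429
t=14: g(14,-14)=1 g(14,-12)=13 g(14,-10)=77 g(14,-8)=273 g(14,-6)=637 g(14,-4)=1001 g(14,-2)=1001 g(14,0)=429
Paths never hitting 1: Σ_s g(14,s) = 3432
Paths hitting 1: 2^14 - 3432 = 12952
P = 12952/16384 = 1619/2048

Answer: 1619/2048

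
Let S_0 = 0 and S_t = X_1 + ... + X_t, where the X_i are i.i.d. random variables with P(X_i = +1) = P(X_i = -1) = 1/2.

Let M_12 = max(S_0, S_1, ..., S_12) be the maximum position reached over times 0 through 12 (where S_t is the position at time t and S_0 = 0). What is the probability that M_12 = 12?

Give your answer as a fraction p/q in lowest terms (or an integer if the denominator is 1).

Answer: 1/4096

Derivation:
Let M_12 = max(S_0,...,S_12). Use the reflection principle: for j ≥ 1, #{paths with M_12 ≥ j} = #{S_12 ≥ j} + #{S_12 ≥ j+1}.
By reflection, #{M_12 ≥ 12} = #{S_12 ≥ 12} + #{S_12 ≥ 13} = 1 + 0 = 1.
#{M_12 ≥ 13} = #{S_12 ≥ 13} + #{S_12 ≥ 14} = 0 + 0 = 0.
#{M_12 = 12} = 1 - 0 = 1.
P(M_12 = 12) = 1/4096 = 1/4096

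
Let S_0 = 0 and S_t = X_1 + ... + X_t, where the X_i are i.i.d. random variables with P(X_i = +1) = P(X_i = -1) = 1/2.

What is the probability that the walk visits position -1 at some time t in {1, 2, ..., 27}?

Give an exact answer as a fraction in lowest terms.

Answer: 28539857/33554432

Derivation:
Count via complement. Let g(t,s) = #length-t paths at position s with S_1..S_t all ≠ -1.
g(t,s) = g(t-1,s-1) + g(t-1,s+1) for s ≠ -1; g(t,-1) = 0.
t=0: g(0,0)=1
t=1: g(1,1)=1
t=2: g(2,0)=1 g(2,2)=1
t=3: g(3,1)=2 g(3,3)=1
t=4: g(4,0)=2 g(4,2)=3 g(4,4)=1
t=5: g(5,1)=5 g(5,3)=4 g(5,5)=1
t=6: g(6,0)=5 g(6,2)=9 g(6,4)=5 g(6,6)=1
t=7: g(7,1)=14 g(7,3)=14 g(7,5)=6 g(7,7)=1
t=8: g(8,0)=14 g(8,2)=28 g(8,4)=20 g(8,6)=7 g(8,8)=1
t=9: g(9,1)=42 g(9,3)=48 g(9,5)=27 g(9,7)=8 g(9,9)=1
t=10: g(10,0)=42 g(10,2)=90 g(10,4)=75 g(10,6)=35 g(10,8)=9 g(10,10)=1
t=11: g(11,1)=132 g(11,3)=165 g(11,5)=110 g(11,7)=44 g(11,9)=10 g(11,11)=1
t=12: g(12,0)=132 g(12,2)=297 g(12,4)=275 g(12,6)=154 g(12,8)=54 g(12,10)=11 g(12,12)=1
t=13: g(13,1)=429 g(13,3)=572 g(13,5)=429 g(13,7)=208 g(13,9)=65 g(13,11)=12 g(13,13)=1
t=14: g(14,0)=429 g(14,2)=1001 g(14,4)=1001 g(14,6)=637 g(14,8)=273 g(14,10)=77 g(14,12)=13 g(14,14)=1
t=15: g(15,1)=1430 g(15,3)=2002 g(15,5)=1638 g(15,7)=910 g(15,9)=350 g(15,11)=90 g(15,13)=14 g(15,15)=1
t=16: g(16,0)=1430 g(16,2)=3432 g(16,4)=3640 g(16,6)=2548 g(16,8)=1260 g(16,10)=440 g(16,12)=104 g(16,14)=15 g(16,16)=1
t=17: g(17,1)=4862 g(17,3)=7072 g(17,5)=6188 g(17,7)=3808 g(17,9)=1700 g(17,11)=544 g(17,13)=119 g(17,15)=16 g(17,17)=1
t=18: g(18,0)=4862 g(18,2)=11934 g(18,4)=13260 g(18,6)=9996 g(18,8)=5508 g(18,10)=2244 g(18,12)=663 g(18,14)=135 g(18,16)=17 g(18,18)=1
t=19: g(19,1)=16796 g(19,3)=25194 g(19,5)=23256 g(19,7)=15504 g(19,9)=7752 g(19,11)=2907 g(19,13)=798 g(19,15)=152 g(19,17)=18 g(19,19)=1
t=20: g(20,0)=16796 g(20,2)=41990 g(20,4)=48450 g(20,6)=38760 g(20,8)=23256 g(20,10)=10659 g(20,12)=3705 g(20,14)=950 g(20,16)=170 g(20,18)=19 g(20,20)=1
t=21: g(21,1)=58786 g(21,3)=90440 g(21,5)=87210 g(21,7)=62016 g(21,9)=33915 g(21,11)=14364 g(21,13)=4655 g(21,15)=1120 g(21,17)=189 g(21,19)=20 g(21,21)=1
t=22: g(22,0)=58786 g(22,2)=149226 g(22,4)=177650 g(22,6)=149226 g(22,8)=95931 g(22,10)=48279 g(22,12)=19019 g(22,14)=5775 g(22,16)=1309 g(22,18)=209 g(22,20)=21 g(22,22)=1
t=23: g(23,1)=208012 g(23,3)=326876 g(23,5)=326876 g(23,7)=245157 g(23,9)=144210 g(23,11)=67298 g(23,13)=24794 g(23,15)=7084 g(23,17)=1518 g(23,19)=230 g(23,21)=22 g(23,23)=1
t=24: g(24,0)=208012 g(24,2)=534888 g(24,4)=653752 g(24,6)=572033 g(24,8)=389367 g(24,10)=211508 g(24,12)=92092 g(24,14)=31878 g(24,16)=8602 g(24,18)=1748 g(24,20)=252 g(24,22)=23 g(24,24)=1
t=25: g(25,1)=742900 g(25,3)=1188640 g(25,5)=1225785 g(25,7)=961400 g(25,9)=600875 g(25,11)=303600 g(25,13)=123970 g(25,15)=40480 g(25,17)=10350 g(25,19)=2000 g(25,21)=275 g(25,23)=24 g(25,25)=1
t=26: g(26,0)=742900 g(26,2)=1931540 g(26,4)=2414425 g(26,6)=2187185 g(26,8)=1562275 g(26,10)=904475 g(26,12)=427570 g(26,14)=164450 g(26,16)=50830 g(26,18)=12350 g(26,20)=2275 g(26,22)=299 g(26,24)=25 g(26,26)=1
t=27: g(27,1)=2674440 g(27,3)=4345965 g(27,5)=4601610 g(27,7)=3749460 g(27,9)=2466750 g(27,11)=1332045 g(27,13)=592020 g(27,15)=215280 g(27,17)=63180 g(27,19)=14625 g(27,21)=2574 g(27,23)=324 g(27,25)=26 g(27,27)=1
Paths never hitting -1: Σ_s g(27,s) = 20058300
Paths hitting -1: 2^27 - 20058300 = 114159428
P = 114159428/134217728 = 28539857/33554432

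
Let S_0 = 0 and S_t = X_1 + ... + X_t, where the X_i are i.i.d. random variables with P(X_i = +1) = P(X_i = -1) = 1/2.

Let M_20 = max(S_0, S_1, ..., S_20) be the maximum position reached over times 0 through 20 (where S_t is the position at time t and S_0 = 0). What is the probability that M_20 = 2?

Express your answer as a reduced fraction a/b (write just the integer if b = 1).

Answer: 20995/131072

Derivation:
Let M_20 = max(S_0,...,S_20). Use the reflection principle: for j ≥ 1, #{paths with M_20 ≥ j} = #{S_20 ≥ j} + #{S_20 ≥ j+1}.
By reflection, #{M_20 ≥ 2} = #{S_20 ≥ 2} + #{S_20 ≥ 3} = 431910 + 263950 = 695860.
#{M_20 ≥ 3} = #{S_20 ≥ 3} + #{S_20 ≥ 4} = 263950 + 263950 = 527900.
#{M_20 = 2} = 695860 - 527900 = 167960.
P(M_20 = 2) = 167960/1048576 = 20995/131072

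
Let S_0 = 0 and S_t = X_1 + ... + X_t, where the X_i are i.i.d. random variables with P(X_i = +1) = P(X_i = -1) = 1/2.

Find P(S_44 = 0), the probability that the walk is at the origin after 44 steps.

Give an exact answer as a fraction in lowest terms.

To return to 0 after 44 steps: need exactly 22 steps of +1 and 22 of -1.
Favorable paths: C(44,22) = 2104098963720
Total paths: 2^44 = 17592186044416
P = 2104098963720/17592186044416 = 263012370465/2199023255552

Answer: 263012370465/2199023255552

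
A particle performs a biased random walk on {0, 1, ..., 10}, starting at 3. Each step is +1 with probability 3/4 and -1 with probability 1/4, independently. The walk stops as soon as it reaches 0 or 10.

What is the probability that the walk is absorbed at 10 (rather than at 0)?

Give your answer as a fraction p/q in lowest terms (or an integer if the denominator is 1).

Answer: 28431/29524

Derivation:
Biased walk: p = 3/4, q = 1/4, r = q/p = 1/3
Gambler's ruin: P(hit 10 before 0 | start at 3) = (1 - r^a)/(1 - r^N)
r^3 = 1/27; r^10 = 1/59049
P = (1 - 1/27) / (1 - 1/59049) = 26/27 / 59048/59049 = 28431/29524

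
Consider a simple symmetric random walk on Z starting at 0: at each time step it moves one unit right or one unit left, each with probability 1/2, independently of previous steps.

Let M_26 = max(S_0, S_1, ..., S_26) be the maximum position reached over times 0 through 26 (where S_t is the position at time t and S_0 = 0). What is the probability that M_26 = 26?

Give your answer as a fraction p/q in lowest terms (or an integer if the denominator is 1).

Answer: 1/67108864

Derivation:
Let M_26 = max(S_0,...,S_26). Use the reflection principle: for j ≥ 1, #{paths with M_26 ≥ j} = #{S_26 ≥ j} + #{S_26 ≥ j+1}.
By reflection, #{M_26 ≥ 26} = #{S_26 ≥ 26} + #{S_26 ≥ 27} = 1 + 0 = 1.
#{M_26 ≥ 27} = #{S_26 ≥ 27} + #{S_26 ≥ 28} = 0 + 0 = 0.
#{M_26 = 26} = 1 - 0 = 1.
P(M_26 = 26) = 1/67108864 = 1/67108864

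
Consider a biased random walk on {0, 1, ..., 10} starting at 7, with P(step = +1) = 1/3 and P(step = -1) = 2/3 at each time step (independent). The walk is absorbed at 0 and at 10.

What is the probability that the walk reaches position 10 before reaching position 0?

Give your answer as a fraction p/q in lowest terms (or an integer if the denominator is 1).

Answer: 127/1023

Derivation:
Biased walk: p = 1/3, q = 2/3, r = q/p = 2
Gambler's ruin: P(hit 10 before 0 | start at 7) = (1 - r^a)/(1 - r^N)
r^7 = 128; r^10 = 1024
P = (1 - 128) / (1 - 1024) = -127 / -1023 = 127/1023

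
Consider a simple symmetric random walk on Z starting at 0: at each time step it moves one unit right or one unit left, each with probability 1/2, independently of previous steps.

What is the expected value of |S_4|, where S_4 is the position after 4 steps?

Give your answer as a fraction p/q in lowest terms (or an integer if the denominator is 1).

S_4 takes values m ≡ 0 (mod 2) with |m| ≤ 4; P(S_4=m) = C(4,(4+m)/2)/2^4.
Total paths: 2^4 = 16
Distribution: P(S=-4)=1/16, P(S=-2)=4/16, P(S=0)=6/16, P(S=2)=4/16, P(S=4)=1/16
E[|S_4|] = Σ_m |m|·P(S_4=m) = 24/16 = 3/2

Answer: 3/2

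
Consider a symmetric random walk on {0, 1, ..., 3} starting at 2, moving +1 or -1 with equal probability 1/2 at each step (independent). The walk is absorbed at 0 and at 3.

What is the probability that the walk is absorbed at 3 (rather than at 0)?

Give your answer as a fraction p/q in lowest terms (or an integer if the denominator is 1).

Symmetric walk (p = 1/2): the harmonic-function argument gives P(hit 3 before 0 | start at 2) = a/N.
P = 2/3 = 2/3

Answer: 2/3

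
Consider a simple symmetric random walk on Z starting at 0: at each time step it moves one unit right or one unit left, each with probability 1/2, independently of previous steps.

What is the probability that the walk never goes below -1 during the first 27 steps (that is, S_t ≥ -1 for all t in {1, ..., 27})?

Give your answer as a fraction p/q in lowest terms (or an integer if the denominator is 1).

Let f(t,s) = #length-t paths at position s with S_1..S_t all ≥ -1.
f(t,s) = f(t-1,s-1) + f(t-1,s+1) for s ≥ -1; f(t,s) = 0 for s < -1.
t=0: f(0,0)=1
t=1: f(1,-1)=1 f(1,1)=1
t=2: f(2,0)=2 f(2,2)=1
t=3: f(3,-1)=2 f(3,1)=3 f(3,3)=1
t=4: f(4,0)=5 f(4,2)=4 f(4,4)=1
t=5: f(5,-1)=5 f(5,1)=9 f(5,3)=5 f(5,5)=1
t=6: f(6,0)=14 f(6,2)=14 f(6,4)=6 f(6,6)=1
t=7: f(7,-1)=14 f(7,1)=28 f(7,3)=20 f(7,5)=7 f(7,7)=1
t=8: f(8,0)=42 f(8,2)=48 f(8,4)=27 f(8,6)=8 f(8,8)=1
t=9: f(9,-1)=42 f(9,1)=90 f(9,3)=75 f(9,5)=35 f(9,7)=9 f(9,9)=1
t=10: f(10,0)=132 f(10,2)=165 f(10,4)=110 f(10,6)=44 f(10,8)=10 f(10,10)=1
t=11: f(11,-1)=132 f(11,1)=297 f(11,3)=275 f(11,5)=154 f(11,7)=54 f(11,9)=11 f(11,11)=1
t=12: f(12,0)=429 f(12,2)=572 f(12,4)=429 f(12,6)=208 f(12,8)=65 f(12,10)=12 f(12,12)=1
t=13: f(13,-1)=429 f(13,1)=1001 f(13,3)=1001 f(13,5)=637 f(13,7)=273 f(13,9)=77 f(13,11)=13 f(13,13)=1
t=14: f(14,0)=1430 f(14,2)=2002 f(14,4)=1638 f(14,6)=910 f(14,8)=350 f(14,10)=90 f(14,12)=14 f(14,14)=1
t=15: f(15,-1)=1430 f(15,1)=3432 f(15,3)=3640 f(15,5)=2548 f(15,7)=1260 f(15,9)=440 f(15,11)=104 f(15,13)=15 f(15,15)=1
t=16: f(16,0)=4862 f(16,2)=7072 f(16,4)=6188 f(16,6)=3808 f(16,8)=1700 f(16,10)=544 f(16,12)=119 f(16,14)=16 f(16,16)=1
t=17: f(17,-1)=4862 f(17,1)=11934 f(17,3)=13260 f(17,5)=9996 f(17,7)=5508 f(17,9)=2244 f(17,11)=663 f(17,13)=135 f(17,15)=17 f(17,17)=1
t=18: f(18,0)=16796 f(18,2)=25194 f(18,4)=23256 f(18,6)=15504 f(18,8)=7752 f(18,10)=2907 f(18,12)=798 f(18,14)=152 f(18,16)=18 f(18,18)=1
t=19: f(19,-1)=16796 f(19,1)=41990 f(19,3)=48450 f(19,5)=38760 f(19,7)=23256 f(19,9)=10659 f(19,11)=3705 f(19,13)=950 f(19,15)=170 f(19,17)=19 f(19,19)=1
t=20: f(20,0)=58786 f(20,2)=90440 f(20,4)=87210 f(20,6)=62016 f(20,8)=33915 f(20,10)=14364 f(20,12)=4655 f(20,14)=1120 f(20,16)=189 f(20,18)=20 f(20,20)=1
t=21: f(21,-1)=58786 f(21,1)=149226 f(21,3)=177650 f(21,5)=149226 f(21,7)=95931 f(21,9)=48279 f(21,11)=19019 f(21,13)=5775 f(21,15)=1309 f(21,17)=209 f(21,19)=21 f(21,21)=1
t=22: f(22,0)=208012 f(22,2)=326876 f(22,4)=326876 f(22,6)=245157 f(22,8)=144210 f(22,10)=67298 f(22,12)=24794 f(22,14)=7084 f(22,16)=1518 f(22,18)=230 f(22,20)=22 f(22,22)=1
t=23: f(23,-1)=208012 f(23,1)=534888 f(23,3)=653752 f(23,5)=572033 f(23,7)=389367 f(23,9)=211508 f(23,11)=92092 f(23,13)=31878 f(23,15)=8602 f(23,17)=1748 f(23,19)=252 f(23,21)=23 f(23,23)=1
t=24: f(24,0)=742900 f(24,2)=1188640 f(24,4)=1225785 f(24,6)=961400 f(24,8)=600875 f(24,10)=303600 f(24,12)=123970 f(24,14)=40480 f(24,16)=10350 f(24,18)=2000 f(24,20)=275 f(24,22)=24 f(24,24)=1
t=25: f(25,-1)=742900 f(25,1)=1931540 f(25,3)=2414425 f(25,5)=2187185 f(25,7)=1562275 f(25,9)=904475 f(25,11)=427570 f(25,13)=164450 f(25,15)=50830 f(25,17)=12350 f(25,19)=2275 f(25,21)=299 f(25,23)=25 f(25,25)=1
t=26: f(26,0)=2674440 f(26,2)=4345965 f(26,4)=4601610 f(26,6)=3749460 f(26,8)=2466750 f(26,10)=1332045 f(26,12)=592020 f(26,14)=215280 f(26,16)=63180 f(26,18)=14625 f(26,20)=2574 f(26,22)=324 f(26,24)=26 f(26,26)=1
t=27: f(27,-1)=2674440 f(27,1)=7020405 f(27,3)=8947575 f(27,5)=8351070 f(27,7)=6216210 f(27,9)=3798795 f(27,11)=1924065 f(27,13)=807300 f(27,15)=278460 f(27,17)=77805 f(27,19)=17199 f(27,21)=2898 f(27,23)=350 f(27,25)=27 f(27,27)=1
Σ_s f(27,s) = 40116600
P = 40116600/134217728 = 5014575/16777216

Answer: 5014575/16777216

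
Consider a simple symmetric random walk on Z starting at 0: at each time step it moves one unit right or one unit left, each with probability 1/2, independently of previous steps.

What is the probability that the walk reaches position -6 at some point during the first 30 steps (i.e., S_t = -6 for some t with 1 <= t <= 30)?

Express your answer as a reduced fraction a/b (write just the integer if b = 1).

Count via complement. Let g(t,s) = #length-t paths at position s with S_1..S_t all ≠ -6.
g(t,s) = g(t-1,s-1) + g(t-1,s+1) for s ≠ -6; g(t,-6) = 0.
t=0: g(0,0)=1
t=1: g(1,-1)=1 g(1,1)=1
t=2: g(2,-2)=1 g(2,0)=2 g(2,2)=1
t=3: g(3,-3)=1 g(3,-1)=3 g(3,1)=3 g(3,3)=1
t=4: g(4,-4)=1 g(4,-2)=4 g(4,0)=6 g(4,2)=4 g(4,4)=1
t=5: g(5,-5)=1 g(5,-3)=5 g(5,-1)=10 g(5,1)=10 g(5,3)=5 g(5,5)=1
t=6: g(6,-4)=6 g(6,-2)=15 g(6,0)=20 g(6,2)=15 g(6,4)=6 g(6,6)=1
t=7: g(7,-5)=6 g(7,-3)=21 g(7,-1)=35 g(7,1)=35 g(7,3)=21 g(7,5)=7 g(7,7)=1
t=8: g(8,-4)=27 g(8,-2)=56 g(8,0)=70 g(8,2)=56 g(8,4)=28 g(8,6)=8 g(8,8)=1
t=9: g(9,-5)=27 g(9,-3)=83 g(9,-1)=126 g(9,1)=126 g(9,3)=84 g(9,5)=36 g(9,7)=9 g(9,9)=1
t=10: g(10,-4)=110 g(10,-2)=209 g(10,0)=252 g(10,2)=210 g(10,4)=120 g(10,6)=45 g(10,8)=10 g(10,10)=1
t=11: g(11,-5)=110 g(11,-3)=319 g(11,-1)=461 g(11,1)=462 g(11,3)=330 g(11,5)=165 g(11,7)=55 g(11,9)=11 g(11,11)=1
t=12: g(12,-4)=429 g(12,-2)=780 g(12,0)=923 g(12,2)=792 g(12,4)=495 g(12,6)=220 g(12,8)=66 g(12,10)=12 g(12,12)=1
t=13: g(13,-5)=429 g(13,-3)=1209 g(13,-1)=1703 g(13,1)=1715 g(13,3)=1287 g(13,5)=715 g(13,7)=286 g(13,9)=78 g(13,11)=13 g(13,13)=1
t=14: g(14,-4)=1638 g(14,-2)=2912 g(14,0)=3418 g(14,2)=3002 g(14,4)=2002 g(14,6)=1001 g(14,8)=364 g(14,10)=91 g(14,12)=14 g(14,14)=1
t=15: g(15,-5)=1638 g(15,-3)=4550 g(15,-1)=6330 g(15,1)=6420 g(15,3)=5004 g(15,5)=3003 g(15,7)=1365 g(15,9)=455 g(15,11)=105 g(15,13)=15 g(15,15)=1
t=16: g(16,-4)=6188 g(16,-2)=10880 g(16,0)=12750 g(16,2)=11424 g(16,4)=8007 g(16,6)=4368 g(16,8)=1820 g(16,10)=560 g(16,12)=120 g(16,14)=16 g(16,16)=1
t=17: g(17,-5)=6188 g(17,-3)=17068 g(17,-1)=23630 g(17,1)=24174 g(17,3)=19431 g(17,5)=12375 g(17,7)=6188 g(17,9)=2380 g(17,11)=680 g(17,13)=136 g(17,15)=17 g(17,17)=1
t=18: g(18,-4)=23256 g(18,-2)=40698 g(18,0)=47804 g(18,2)=43605 g(18,4)=31806 g(18,6)=18563 g(18,8)=8568 g(18,10)=3060 g(18,12)=816 g(18,14)=153 g(18,16)=18 g(18,18)=1
t=19: g(19,-5)=23256 g(19,-3)=63954 g(19,-1)=88502 g(19,1)=91409 g(19,3)=75411 g(19,5)=50369 g(19,7)=27131 g(19,9)=11628 g(19,11)=3876 g(19,13)=969 g(19,15)=171 g(19,17)=19 g(19,19)=1
t=20: g(20,-4)=87210 g(20,-2)=152456 g(20,0)=179911 g(20,2)=166820 g(20,4)=125780 g(20,6)=77500 g(20,8)=38759 g(20,10)=15504 g(20,12)=4845 g(20,14)=1140 g(20,16)=190 g(20,18)=20 g(20,20)=1
t=21: g(21,-5)=87210 g(21,-3)=239666 g(21,-1)=332367 g(21,1)=346731 g(21,3)=292600 g(21,5)=203280 g(21,7)=116259 g(21,9)=54263 g(21,11)=20349 g(21,13)=5985 g(21,15)=1330 g(21,17)=210 g(21,19)=21 g(21,21)=1
t=22: g(22,-4)=326876 g(22,-2)=572033 g(22,0)=679098 g(22,2)=639331 g(22,4)=495880 g(22,6)=319539 g(22,8)=170522 g(22,10)=74612 g(22,12)=26334 g(22,14)=7315 g(22,16)=1540 g(22,18)=231 g(22,20)=22 g(22,22)=1
t=23: g(23,-5)=326876 g(23,-3)=898909 g(23,-1)=1251131 g(23,1)=1318429 g(23,3)=1135211 g(23,5)=815419 g(23,7)=490061 g(23,9)=245134 g(23,11)=100946 g(23,13)=33649 g(23,15)=8855 g(23,17)=1771 g(23,19)=253 g(23,21)=23 g(23,23)=1
t=24: g(24,-4)=1225785 g(24,-2)=2150040 g(24,0)=2569560 g(24,2)=2453640 g(24,4)=1950630 g(24,6)=1305480 g(24,8)=735195 g(24,10)=346080 g(24,12)=134595 g(24,14)=42504 g(24,16)=10626 g(24,18)=2024 g(24,20)=276 g(24,22)=24 g(24,24)=1
t=25: g(25,-5)=1225785 g(25,-3)=3375825 g(25,-1)=4719600 g(25,1)=5023200 g(25,3)=4404270 g(25,5)=3256110 g(25,7)=2040675 g(25,9)=1081275 g(25,11)=480675 g(25,13)=177099 g(25,15)=53130 g(25,17)=12650 g(25,19)=2300 g(25,21)=300 g(25,23)=25 g(25,25)=1
t=26: g(26,-4)=4601610 g(26,-2)=8095425 g(26,0)=9742800 g(26,2)=9427470 g(26,4)=7660380 g(26,6)=5296785 g(26,8)=3121950 g(26,10)=1561950 g(26,12)=657774 g(26,14)=230229 g(26,16)=65780 g(26,18)=14950 g(26,20)=2600 g(26,22)=325 g(26,24)=26 g(26,26)=1
t=27: g(27,-5)=4601610 g(27,-3)=12697035 g(27,-1)=17838225 g(27,1)=19170270 g(27,3)=17087850 g(27,5)=12957165 g(27,7)=8418735 g(27,9)=4683900 g(27,11)=2219724 g(27,13)=888003 g(27,15)=296009 g(27,17)=80730 g(27,19)=17550 g(27,21)=2925 g(27,23)=351 g(27,25)=27 g(27,27)=1
t=28: g(28,-4)=17298645 g(28,-2)=30535260 g(28,0)=37008495 g(28,2)=36258120 g(28,4)=30045015 g(28,6)=21375900 g(28,8)=13102635 g(28,10)=6903624 g(28,12)=3107727 g(28,14)=1184012 g(28,16)=376739 g(28,18)=98280 g(28,20)=20475 g(28,22)=3276 g(28,24)=378 g(28,26)=28 g(28,28)=1
t=29: g(29,-5)=17298645 g(29,-3)=47833905 g(29,-1)=67543755 g(29,1)=73266615 g(29,3)=66303135 g(29,5)=51420915 g(29,7)=34478535 g(29,9)=20006259 g(29,11)=10011351 g(29,13)=4291739 g(29,15)=1560751 g(29,17)=475019 g(29,19)=118755 g(29,21)=23751 g(29,23)=3654 g(29,25)=406 g(29,27)=29 g(29,29)=1
t=30: g(30,-4)=65132550 g(30,-2)=115377660 g(30,0)=140810370 g(30,2)=139569750 g(30,4)=117724050 g(30,6)=85899450 g(30,8)=54484794 g(30,10)=30017610 g(30,12)=14303090 g(30,14)=5852490 g(30,16)=2035770 g(30,18)=593774 g(30,20)=142506 g(30,22)=27405 g(30,24)=4060 g(30,26)=435 g(30,28)=30 g(30,30)=1
Paths never hitting -6: Σ_s g(30,s) = 771975795
Paths hitting -6: 2^30 - 771975795 = 301766029
P = 301766029/1073741824 = 301766029/1073741824

Answer: 301766029/1073741824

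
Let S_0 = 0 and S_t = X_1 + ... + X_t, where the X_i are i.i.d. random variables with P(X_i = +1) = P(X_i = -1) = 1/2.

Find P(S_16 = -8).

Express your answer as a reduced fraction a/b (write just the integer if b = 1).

To reach position -8 after 16 steps: need 4 steps of +1 and 12 of -1.
Favorable paths: C(16,4) = 1820
Total paths: 2^16 = 65536
P = 1820/65536 = 455/16384

Answer: 455/16384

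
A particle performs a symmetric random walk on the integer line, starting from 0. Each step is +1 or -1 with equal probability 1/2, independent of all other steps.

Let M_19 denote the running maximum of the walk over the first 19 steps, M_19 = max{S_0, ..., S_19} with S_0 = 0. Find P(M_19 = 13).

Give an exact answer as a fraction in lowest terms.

Answer: 969/524288

Derivation:
Let M_19 = max(S_0,...,S_19). Use the reflection principle: for j ≥ 1, #{paths with M_19 ≥ j} = #{S_19 ≥ j} + #{S_19 ≥ j+1}.
By reflection, #{M_19 ≥ 13} = #{S_19 ≥ 13} + #{S_19 ≥ 14} = 1160 + 191 = 1351.
#{M_19 ≥ 14} = #{S_19 ≥ 14} + #{S_19 ≥ 15} = 191 + 191 = 382.
#{M_19 = 13} = 1351 - 382 = 969.
P(M_19 = 13) = 969/524288 = 969/524288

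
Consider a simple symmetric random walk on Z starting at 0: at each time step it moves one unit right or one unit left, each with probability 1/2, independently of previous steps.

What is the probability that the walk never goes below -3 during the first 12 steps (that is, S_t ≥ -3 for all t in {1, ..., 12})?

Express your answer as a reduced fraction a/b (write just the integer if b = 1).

Answer: 3003/4096

Derivation:
Let f(t,s) = #length-t paths at position s with S_1..S_t all ≥ -3.
f(t,s) = f(t-1,s-1) + f(t-1,s+1) for s ≥ -3; f(t,s) = 0 for s < -3.
t=0: f(0,0)=1
t=1: f(1,-1)=1 f(1,1)=1
t=2: f(2,-2)=1 f(2,0)=2 f(2,2)=1
t=3: f(3,-3)=1 f(3,-1)=3 f(3,1)=3 f(3,3)=1
t=4: f(4,-2)=4 f(4,0)=6 f(4,2)=4 f(4,4)=1
t=5: f(5,-3)=4 f(5,-1)=10 f(5,1)=10 f(5,3)=5 f(5,5)=1
t=6: f(6,-2)=14 f(6,0)=20 f(6,2)=15 f(6,4)=6 f(6,6)=1
t=7: f(7,-3)=14 f(7,-1)=34 f(7,1)=35 f(7,3)=21 f(7,5)=7 f(7,7)=1
t=8: f(8,-2)=48 f(8,0)=69 f(8,2)=56 f(8,4)=28 f(8,6)=8 f(8,8)=1
t=9: f(9,-3)=48 f(9,-1)=117 f(9,1)=125 f(9,3)=84 f(9,5)=36 f(9,7)=9 f(9,9)=1
t=10: f(10,-2)=165 f(10,0)=242 f(10,2)=209 f(10,4)=120 f(10,6)=45 f(10,8)=10 f(10,10)=1
t=11: f(11,-3)=165 f(11,-1)=407 f(11,1)=451 f(11,3)=329 f(11,5)=165 f(11,7)=55 f(11,9)=11 f(11,11)=1
t=12: f(12,-2)=572 f(12,0)=858 f(12,2)=780 f(12,4)=494 f(12,6)=220 f(12,8)=66 f(12,10)=12 f(12,12)=1
Σ_s f(12,s) = 3003
P = 3003/4096 = 3003/4096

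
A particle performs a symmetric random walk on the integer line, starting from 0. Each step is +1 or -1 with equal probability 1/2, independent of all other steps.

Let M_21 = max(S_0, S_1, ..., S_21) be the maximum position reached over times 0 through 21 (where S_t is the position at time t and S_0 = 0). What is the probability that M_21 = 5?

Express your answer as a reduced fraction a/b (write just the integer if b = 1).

Let M_21 = max(S_0,...,S_21). Use the reflection principle: for j ≥ 1, #{paths with M_21 ≥ j} = #{S_21 ≥ j} + #{S_21 ≥ j+1}.
By reflection, #{M_21 ≥ 5} = #{S_21 ≥ 5} + #{S_21 ≥ 6} = 401930 + 198440 = 600370.
#{M_21 ≥ 6} = #{S_21 ≥ 6} + #{S_21 ≥ 7} = 198440 + 198440 = 396880.
#{M_21 = 5} = 600370 - 396880 = 203490.
P(M_21 = 5) = 203490/2097152 = 101745/1048576

Answer: 101745/1048576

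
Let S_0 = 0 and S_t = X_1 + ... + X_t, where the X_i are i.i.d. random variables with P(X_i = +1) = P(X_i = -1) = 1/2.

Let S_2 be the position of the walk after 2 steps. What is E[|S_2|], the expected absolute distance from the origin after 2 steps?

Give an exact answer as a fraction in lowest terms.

S_2 takes values m ≡ 0 (mod 2) with |m| ≤ 2; P(S_2=m) = C(2,(2+m)/2)/2^2.
Total paths: 2^2 = 4
Distribution: P(S=-2)=1/4, P(S=0)=2/4, P(S=2)=1/4
E[|S_2|] = Σ_m |m|·P(S_2=m) = 4/4 = 1

Answer: 1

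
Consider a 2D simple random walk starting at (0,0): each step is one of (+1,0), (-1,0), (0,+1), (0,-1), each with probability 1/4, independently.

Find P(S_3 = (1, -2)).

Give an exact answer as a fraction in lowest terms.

Answer: 3/64

Derivation:
Let h be the number of horizontal steps (so 3-h are vertical). To end at (1,-2) need (h+1)/2 right-steps and ((3-h)-2)/2 up-steps.
Sum over h with 1 ≤ h ≤ 1, h ≡ 1 (mod 2), 3-h ≡ 0 (mod 2):
h=1: C(3,1)·C(1,1)·C(2,0) = 3·1·1 = 3
Total favorable: 3
Total paths: 4^3 = 64
P = 3/64 = 3/64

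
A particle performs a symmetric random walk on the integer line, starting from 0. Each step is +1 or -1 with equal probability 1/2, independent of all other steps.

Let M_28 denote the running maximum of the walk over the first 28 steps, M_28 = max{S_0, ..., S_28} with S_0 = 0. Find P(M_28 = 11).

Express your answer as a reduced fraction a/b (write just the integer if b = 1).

Answer: 3108105/268435456

Derivation:
Let M_28 = max(S_0,...,S_28). Use the reflection principle: for j ≥ 1, #{paths with M_28 ≥ j} = #{S_28 ≥ j} + #{S_28 ≥ j+1}.
By reflection, #{M_28 ≥ 11} = #{S_28 ≥ 11} + #{S_28 ≥ 12} = 4791323 + 4791323 = 9582646.
#{M_28 ≥ 12} = #{S_28 ≥ 12} + #{S_28 ≥ 13} = 4791323 + 1683218 = 6474541.
#{M_28 = 11} = 9582646 - 6474541 = 3108105.
P(M_28 = 11) = 3108105/268435456 = 3108105/268435456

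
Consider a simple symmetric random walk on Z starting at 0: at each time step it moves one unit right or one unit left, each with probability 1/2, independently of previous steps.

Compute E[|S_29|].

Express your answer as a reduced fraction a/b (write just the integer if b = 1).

S_29 takes values m ≡ 1 (mod 2) with |m| ≤ 29; P(S_29=m) = C(29,(29+m)/2)/2^29.
Total paths: 2^29 = 536870912
Distribution: P(S=-29)=1/536870912, P(S=-27)=29/536870912, P(S=-25)=406/536870912, P(S=-23)=3654/536870912, P(S=-21)=23751/536870912, P(S=-19)=118755/536870912, P(S=-17)=475020/536870912, P(S=-15)=1560780/536870912, P(S=-13)=4292145/536870912, P(S=-11)=10015005/536870912, P(S=-9)=20030010/536870912, P(S=-7)=34597290/536870912, P(S=-5)=51895935/536870912, P(S=-3)=67863915/536870912, P(S=-1)=77558760/536870912, P(S=1)=77558760/536870912, P(S=3)=67863915/536870912, P(S=5)=51895935/536870912, P(S=7)=34597290/536870912, P(S=9)=20030010/536870912, P(S=11)=10015005/536870912, P(S=13)=4292145/536870912, P(S=15)=1560780/536870912, P(S=17)=475020/536870912, P(S=19)=118755/536870912, P(S=21)=23751/536870912, P(S=23)=3654/536870912, P(S=25)=406/536870912, P(S=27)=29/536870912, P(S=29)=1/536870912
E[|S_29|] = Σ_m |m|·P(S_29=m) = 2326762800/536870912 = 145422675/33554432

Answer: 145422675/33554432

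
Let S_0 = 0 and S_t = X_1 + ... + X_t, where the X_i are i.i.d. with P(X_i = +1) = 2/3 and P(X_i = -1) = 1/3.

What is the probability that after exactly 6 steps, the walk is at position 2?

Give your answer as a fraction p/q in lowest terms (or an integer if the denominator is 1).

To reach position 2 after 6 steps: need 4 steps of +1 and 2 steps of -1.
Number of such sequences: C(6,4) = 15
Each has probability (2/3)^4 · (1/3)^2 = 16/729
P = 15 · 16/729 = 80/243

Answer: 80/243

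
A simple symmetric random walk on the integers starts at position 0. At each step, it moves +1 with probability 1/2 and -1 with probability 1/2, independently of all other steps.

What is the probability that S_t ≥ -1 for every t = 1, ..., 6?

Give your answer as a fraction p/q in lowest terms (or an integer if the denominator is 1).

Answer: 35/64

Derivation:
Let f(t,s) = #length-t paths at position s with S_1..S_t all ≥ -1.
f(t,s) = f(t-1,s-1) + f(t-1,s+1) for s ≥ -1; f(t,s) = 0 for s < -1.
t=0: f(0,0)=1
t=1: f(1,-1)=1 f(1,1)=1
t=2: f(2,0)=2 f(2,2)=1
t=3: f(3,-1)=2 f(3,1)=3 f(3,3)=1
t=4: f(4,0)=5 f(4,2)=4 f(4,4)=1
t=5: f(5,-1)=5 f(5,1)=9 f(5,3)=5 f(5,5)=1
t=6: f(6,0)=14 f(6,2)=14 f(6,4)=6 f(6,6)=1
Σ_s f(6,s) = 35
P = 35/64 = 35/64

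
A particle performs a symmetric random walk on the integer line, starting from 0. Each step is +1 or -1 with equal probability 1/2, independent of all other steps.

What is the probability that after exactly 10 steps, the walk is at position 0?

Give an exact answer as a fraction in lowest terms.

To return to 0 after 10 steps: need exactly 5 steps of +1 and 5 of -1.
Favorable paths: C(10,5) = 252
Total paths: 2^10 = 1024
P = 252/1024 = 63/256

Answer: 63/256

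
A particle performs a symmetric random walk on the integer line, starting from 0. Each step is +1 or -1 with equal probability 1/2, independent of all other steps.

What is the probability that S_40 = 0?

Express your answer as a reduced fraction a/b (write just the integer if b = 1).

To return to 0 after 40 steps: need exactly 20 steps of +1 and 20 of -1.
Favorable paths: C(40,20) = 137846528820
Total paths: 2^40 = 1099511627776
P = 137846528820/1099511627776 = 34461632205/274877906944

Answer: 34461632205/274877906944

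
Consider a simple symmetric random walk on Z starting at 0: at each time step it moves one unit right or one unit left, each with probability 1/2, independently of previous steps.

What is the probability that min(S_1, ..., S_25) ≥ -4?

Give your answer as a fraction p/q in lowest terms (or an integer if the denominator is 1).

Let f(t,s) = #length-t paths at position s with S_1..S_t all ≥ -4.
f(t,s) = f(t-1,s-1) + f(t-1,s+1) for s ≥ -4; f(t,s) = 0 for s < -4.
t=0: f(0,0)=1
t=1: f(1,-1)=1 f(1,1)=1
t=2: f(2,-2)=1 f(2,0)=2 f(2,2)=1
t=3: f(3,-3)=1 f(3,-1)=3 f(3,1)=3 f(3,3)=1
t=4: f(4,-4)=1 f(4,-2)=4 f(4,0)=6 f(4,2)=4 f(4,4)=1
t=5: f(5,-3)=5 f(5,-1)=10 f(5,1)=10 f(5,3)=5 f(5,5)=1
t=6: f(6,-4)=5 f(6,-2)=15 f(6,0)=20 f(6,2)=15 f(6,4)=6 f(6,6)=1
t=7: f(7,-3)=20 f(7,-1)=35 f(7,1)=35 f(7,3)=21 f(7,5)=7 f(7,7)=1
t=8: f(8,-4)=20 f(8,-2)=55 f(8,0)=70 f(8,2)=56 f(8,4)=28 f(8,6)=8 f(8,8)=1
t=9: f(9,-3)=75 f(9,-1)=125 f(9,1)=126 f(9,3)=84 f(9,5)=36 f(9,7)=9 f(9,9)=1
t=10: f(10,-4)=75 f(10,-2)=200 f(10,0)=251 f(10,2)=210 f(10,4)=120 f(10,6)=45 f(10,8)=10 f(10,10)=1
t=11: f(11,-3)=275 f(11,-1)=451 f(11,1)=461 f(11,3)=330 f(11,5)=165 f(11,7)=55 f(11,9)=11 f(11,11)=1
t=12: f(12,-4)=275 f(12,-2)=726 f(12,0)=912 f(12,2)=791 f(12,4)=495 f(12,6)=220 f(12,8)=66 f(12,10)=12 f(12,12)=1
t=13: f(13,-3)=1001 f(13,-1)=1638 f(13,1)=1703 f(13,3)=1286 f(13,5)=715 f(13,7)=286 f(13,9)=78 f(13,11)=13 f(13,13)=1
t=14: f(14,-4)=1001 f(14,-2)=2639 f(14,0)=3341 f(14,2)=2989 f(14,4)=2001 f(14,6)=1001 f(14,8)=364 f(14,10)=91 f(14,12)=14 f(14,14)=1
t=15: f(15,-3)=3640 f(15,-1)=5980 f(15,1)=6330 f(15,3)=4990 f(15,5)=3002 f(15,7)=1365 f(15,9)=455 f(15,11)=105 f(15,13)=15 f(15,15)=1
t=16: f(16,-4)=3640 f(16,-2)=9620 f(16,0)=12310 f(16,2)=11320 f(16,4)=7992 f(16,6)=4367 f(16,8)=1820 f(16,10)=560 f(16,12)=120 f(16,14)=16 f(16,16)=1
t=17: f(17,-3)=13260 f(17,-1)=21930 f(17,1)=23630 f(17,3)=19312 f(17,5)=12359 f(17,7)=6187 f(17,9)=2380 f(17,11)=680 f(17,13)=136 f(17,15)=17 f(17,17)=1
t=18: f(18,-4)=13260 f(18,-2)=35190 f(18,0)=45560 f(18,2)=42942 f(18,4)=31671 f(18,6)=18546 f(18,8)=8567 f(18,10)=3060 f(18,12)=816 f(18,14)=153 f(18,16)=18 f(18,18)=1
t=19: f(19,-3)=48450 f(19,-1)=80750 f(19,1)=88502 f(19,3)=74613 f(19,5)=50217 f(19,7)=27113 f(19,9)=11627 f(19,11)=3876 f(19,13)=969 f(19,15)=171 f(19,17)=19 f(19,19)=1
t=20: f(20,-4)=48450 f(20,-2)=129200 f(20,0)=169252 f(20,2)=163115 f(20,4)=124830 f(20,6)=77330 f(20,8)=38740 f(20,10)=15503 f(20,12)=4845 f(20,14)=1140 f(20,16)=190 f(20,18)=20 f(20,20)=1
t=21: f(21,-3)=177650 f(21,-1)=298452 f(21,1)=332367 f(21,3)=287945 f(21,5)=202160 f(21,7)=116070 f(21,9)=54243 f(21,11)=20348 f(21,13)=5985 f(21,15)=1330 f(21,17)=210 f(21,19)=21 f(21,21)=1
t=22: f(22,-4)=177650 f(22,-2)=476102 f(22,0)=630819 f(22,2)=620312 f(22,4)=490105 f(22,6)=318230 f(22,8)=170313 f(22,10)=74591 f(22,12)=26333 f(22,14)=7315 f(22,16)=1540 f(22,18)=231 f(22,20)=22 f(22,22)=1
t=23: f(23,-3)=653752 f(23,-1)=1106921 f(23,1)=1251131 f(23,3)=1110417 f(23,5)=808335 f(23,7)=488543 f(23,9)=244904 f(23,11)=100924 f(23,13)=33648 f(23,15)=8855 f(23,17)=1771 f(23,19)=253 f(23,21)=23 f(23,23)=1
t=24: f(24,-4)=653752 f(24,-2)=1760673 f(24,0)=2358052 f(24,2)=2361548 f(24,4)=1918752 f(24,6)=1296878 f(24,8)=733447 f(24,10)=345828 f(24,12)=134572 f(24,14)=42503 f(24,16)=10626 f(24,18)=2024 f(24,20)=276 f(24,22)=24 f(24,24)=1
t=25: f(25,-3)=2414425 f(25,-1)=4118725 f(25,1)=4719600 f(25,3)=4280300 f(25,5)=3215630 f(25,7)=2030325 f(25,9)=1079275 f(25,11)=480400 f(25,13)=177075 f(25,15)=53129 f(25,17)=12650 f(25,19)=2300 f(25,21)=300 f(25,23)=25 f(25,25)=1
Σ_s f(25,s) = 22584160
P = 22584160/33554432 = 705755/1048576

Answer: 705755/1048576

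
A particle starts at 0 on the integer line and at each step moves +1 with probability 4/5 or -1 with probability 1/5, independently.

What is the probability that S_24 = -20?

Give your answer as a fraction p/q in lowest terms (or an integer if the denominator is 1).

Answer: 4416/59604644775390625

Derivation:
To reach position -20 after 24 steps: need 2 steps of +1 and 22 steps of -1.
Number of such sequences: C(24,2) = 276
Each has probability (4/5)^2 · (1/5)^22 = 16/59604644775390625
P = 276 · 16/59604644775390625 = 4416/59604644775390625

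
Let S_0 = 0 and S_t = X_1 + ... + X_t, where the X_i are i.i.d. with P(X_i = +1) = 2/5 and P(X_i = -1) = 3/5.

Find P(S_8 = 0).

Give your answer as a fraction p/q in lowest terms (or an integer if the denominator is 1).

To reach position 0 after 8 steps: need 4 steps of +1 and 4 steps of -1.
Number of such sequences: C(8,4) = 70
Each has probability (2/5)^4 · (3/5)^4 = 1296/390625
P = 70 · 1296/390625 = 18144/78125

Answer: 18144/78125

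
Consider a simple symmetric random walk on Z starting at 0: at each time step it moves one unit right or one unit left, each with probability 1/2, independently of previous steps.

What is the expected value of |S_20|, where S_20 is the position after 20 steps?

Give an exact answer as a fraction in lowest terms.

S_20 takes values m ≡ 0 (mod 2) with |m| ≤ 20; P(S_20=m) = C(20,(20+m)/2)/2^20.
Total paths: 2^20 = 1048576
Distribution: P(S=-20)=1/1048576, P(S=-18)=20/1048576, P(S=-16)=190/1048576, P(S=-14)=1140/1048576, P(S=-12)=4845/1048576, P(S=-10)=15504/1048576, P(S=-8)=38760/1048576, P(S=-6)=77520/1048576, P(S=-4)=125970/1048576, P(S=-2)=167960/1048576, P(S=0)=184756/1048576, P(S=2)=167960/1048576, P(S=4)=125970/1048576, P(S=6)=77520/1048576, P(S=8)=38760/1048576, P(S=10)=15504/1048576, P(S=12)=4845/1048576, P(S=14)=1140/1048576, P(S=16)=190/1048576, P(S=18)=20/1048576, P(S=20)=1/1048576
E[|S_20|] = Σ_m |m|·P(S_20=m) = 3695120/1048576 = 230945/65536

Answer: 230945/65536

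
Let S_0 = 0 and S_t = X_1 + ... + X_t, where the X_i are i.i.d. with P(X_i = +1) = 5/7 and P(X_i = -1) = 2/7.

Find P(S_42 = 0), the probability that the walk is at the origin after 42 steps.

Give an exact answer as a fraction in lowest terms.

To be at 0 after 42 steps: need exactly 21 steps of +1 and 21 of -1.
Number of such sequences: C(42,21) = 538257874440
Each has probability (5/7)^21 · (2/7)^21 = 1000000000000000000000/311973482284542371301330321821976049
P = 538257874440 · 1000000000000000000000/311973482284542371301330321821976049 = 538257874440000000000000000000000/311973482284542371301330321821976049

Answer: 538257874440000000000000000000000/311973482284542371301330321821976049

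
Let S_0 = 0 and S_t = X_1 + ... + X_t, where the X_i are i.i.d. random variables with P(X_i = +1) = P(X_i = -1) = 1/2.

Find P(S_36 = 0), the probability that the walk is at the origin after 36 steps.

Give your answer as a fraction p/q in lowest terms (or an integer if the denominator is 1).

Answer: 2268783825/17179869184

Derivation:
To return to 0 after 36 steps: need exactly 18 steps of +1 and 18 of -1.
Favorable paths: C(36,18) = 9075135300
Total paths: 2^36 = 68719476736
P = 9075135300/68719476736 = 2268783825/17179869184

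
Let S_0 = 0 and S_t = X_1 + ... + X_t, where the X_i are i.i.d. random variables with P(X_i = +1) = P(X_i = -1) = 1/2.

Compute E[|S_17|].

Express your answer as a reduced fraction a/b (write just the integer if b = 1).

Answer: 109395/32768

Derivation:
S_17 takes values m ≡ 1 (mod 2) with |m| ≤ 17; P(S_17=m) = C(17,(17+m)/2)/2^17.
Total paths: 2^17 = 131072
Distribution: P(S=-17)=1/131072, P(S=-15)=17/131072, P(S=-13)=136/131072, P(S=-11)=680/131072, P(S=-9)=2380/131072, P(S=-7)=6188/131072, P(S=-5)=12376/131072, P(S=-3)=19448/131072, P(S=-1)=24310/131072, P(S=1)=24310/131072, P(S=3)=19448/131072, P(S=5)=12376/131072, P(S=7)=6188/131072, P(S=9)=2380/131072, P(S=11)=680/131072, P(S=13)=136/131072, P(S=15)=17/131072, P(S=17)=1/131072
E[|S_17|] = Σ_m |m|·P(S_17=m) = 437580/131072 = 109395/32768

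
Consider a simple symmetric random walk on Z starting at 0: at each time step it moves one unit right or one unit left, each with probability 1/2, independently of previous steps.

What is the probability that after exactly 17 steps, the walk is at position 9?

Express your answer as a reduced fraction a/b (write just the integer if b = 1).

Answer: 595/32768

Derivation:
To reach position 9 after 17 steps: need 13 steps of +1 and 4 of -1.
Favorable paths: C(17,13) = 2380
Total paths: 2^17 = 131072
P = 2380/131072 = 595/32768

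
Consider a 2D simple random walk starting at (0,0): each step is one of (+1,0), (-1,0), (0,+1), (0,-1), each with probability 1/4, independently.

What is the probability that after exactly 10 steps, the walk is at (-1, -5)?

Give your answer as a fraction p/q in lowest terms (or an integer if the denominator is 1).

Let h be the number of horizontal steps (so 10-h are vertical). To end at (-1,-5) need (h-1)/2 right-steps and ((10-h)-5)/2 up-steps.
Sum over h with 1 ≤ h ≤ 5, h ≡ 1 (mod 2), 10-h ≡ 1 (mod 2):
h=1: C(10,1)·C(1,0)·C(9,2) = 10·1·36 = 360
h=3: C(10,3)·C(3,1)·C(7,1) = 120·3·7 = 2520
h=5: C(10,5)·C(5,2)·C(5,0) = 252·10·1 = 2520
Total favorable: 5400
Total paths: 4^10 = 1048576
P = 5400/1048576 = 675/131072

Answer: 675/131072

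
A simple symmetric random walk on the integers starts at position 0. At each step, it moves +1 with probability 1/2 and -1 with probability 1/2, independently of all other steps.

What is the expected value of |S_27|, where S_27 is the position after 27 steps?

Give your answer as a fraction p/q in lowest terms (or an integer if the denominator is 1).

S_27 takes values m ≡ 1 (mod 2) with |m| ≤ 27; P(S_27=m) = C(27,(27+m)/2)/2^27.
Total paths: 2^27 = 134217728
Distribution: P(S=-27)=1/134217728, P(S=-25)=27/134217728, P(S=-23)=351/134217728, P(S=-21)=2925/134217728, P(S=-19)=17550/134217728, P(S=-17)=80730/134217728, P(S=-15)=296010/134217728, P(S=-13)=888030/134217728, P(S=-11)=2220075/134217728, P(S=-9)=4686825/134217728, P(S=-7)=8436285/134217728, P(S=-5)=13037895/134217728, P(S=-3)=17383860/134217728, P(S=-1)=20058300/134217728, P(S=1)=20058300/134217728, P(S=3)=17383860/134217728, P(S=5)=13037895/134217728, P(S=7)=8436285/134217728, P(S=9)=4686825/134217728, P(S=11)=2220075/134217728, P(S=13)=888030/134217728, P(S=15)=296010/134217728, P(S=17)=80730/134217728, P(S=19)=17550/134217728, P(S=21)=2925/134217728, P(S=23)=351/134217728, P(S=25)=27/134217728, P(S=27)=1/134217728
E[|S_27|] = Σ_m |m|·P(S_27=m) = 561632400/134217728 = 35102025/8388608

Answer: 35102025/8388608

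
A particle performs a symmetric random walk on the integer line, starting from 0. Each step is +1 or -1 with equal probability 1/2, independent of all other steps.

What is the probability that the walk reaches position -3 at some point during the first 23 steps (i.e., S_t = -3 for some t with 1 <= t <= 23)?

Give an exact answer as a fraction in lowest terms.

Answer: 2270193/4194304

Derivation:
Count via complement. Let g(t,s) = #length-t paths at position s with S_1..S_t all ≠ -3.
g(t,s) = g(t-1,s-1) + g(t-1,s+1) for s ≠ -3; g(t,-3) = 0.
t=0: g(0,0)=1
t=1: g(1,-1)=1 g(1,1)=1
t=2: g(2,-2)=1 g(2,0)=2 g(2,2)=1
t=3: g(3,-1)=3 g(3,1)=3 g(3,3)=1
t=4: g(4,-2)=3 g(4,0)=6 g(4,2)=4 g(4,4)=1
t=5: g(5,-1)=9 g(5,1)=10 g(5,3)=5 g(5,5)=1
t=6: g(6,-2)=9 g(6,0)=19 g(6,2)=15 g(6,4)=6 g(6,6)=1
t=7: g(7,-1)=28 g(7,1)=34 g(7,3)=21 g(7,5)=7 g(7,7)=1
t=8: g(8,-2)=28 g(8,0)=62 g(8,2)=55 g(8,4)=28 g(8,6)=8 g(8,8)=1
t=9: g(9,-1)=90 g(9,1)=117 g(9,3)=83 g(9,5)=36 g(9,7)=9 g(9,9)=1
t=10: g(10,-2)=90 g(10,0)=207 g(10,2)=200 g(10,4)=119 g(10,6)=45 g(10,8)=10 g(10,10)=1
t=11: g(11,-1)=297 g(11,1)=407 g(11,3)=319 g(11,5)=164 g(11,7)=55 g(11,9)=11 g(11,11)=1
t=12: g(12,-2)=297 g(12,0)=704 g(12,2)=726 g(12,4)=483 g(12,6)=219 g(12,8)=66 g(12,10)=12 g(12,12)=1
t=13: g(13,-1)=1001 g(13,1)=1430 g(13,3)=1209 g(13,5)=702 g(13,7)=285 g(13,9)=78 g(13,11)=13 g(13,13)=1
t=14: g(14,-2)=1001 g(14,0)=2431 g(14,2)=2639 g(14,4)=1911 g(14,6)=987 g(14,8)=363 g(14,10)=91 g(14,12)=14 g(14,14)=1
t=15: g(15,-1)=3432 g(15,1)=5070 g(15,3)=4550 g(15,5)=2898 g(15,7)=1350 g(15,9)=454 g(15,11)=105 g(15,13)=15 g(15,15)=1
t=16: g(16,-2)=3432 g(16,0)=8502 g(16,2)=9620 g(16,4)=7448 g(16,6)=4248 g(16,8)=1804 g(16,10)=559 g(16,12)=120 g(16,14)=16 g(16,16)=1
t=17: g(17,-1)=11934 g(17,1)=18122 g(17,3)=17068 g(17,5)=11696 g(17,7)=6052 g(17,9)=2363 g(17,11)=679 g(17,13)=136 g(17,15)=17 g(17,17)=1
t=18: g(18,-2)=11934 g(18,0)=30056 g(18,2)=35190 g(18,4)=28764 g(18,6)=17748 g(18,8)=8415 g(18,10)=3042 g(18,12)=815 g(18,14)=153 g(18,16)=18 g(18,18)=1
t=19: g(19,-1)=41990 g(19,1)=65246 g(19,3)=63954 g(19,5)=46512 g(19,7)=26163 g(19,9)=11457 g(19,11)=3857 g(19,13)=968 g(19,15)=171 g(19,17)=19 g(19,19)=1
t=20: g(20,-2)=41990 g(20,0)=107236 g(20,2)=129200 g(20,4)=110466 g(20,6)=72675 g(20,8)=37620 g(20,10)=15314 g(20,12)=4825 g(20,14)=1139 g(20,16)=190 g(20,18)=20 g(20,20)=1
t=21: g(21,-1)=149226 g(21,1)=236436 g(21,3)=239666 g(21,5)=183141 g(21,7)=110295 g(21,9)=52934 g(21,11)=20139 g(21,13)=5964 g(21,15)=1329 g(21,17)=210 g(21,19)=21 g(21,21)=1
t=22: g(22,-2)=149226 g(22,0)=385662 g(22,2)=476102 g(22,4)=422807 g(22,6)=293436 g(22,8)=163229 g(22,10)=73073 g(22,12)=26103 g(22,14)=7293 g(22,16)=1539 g(22,18)=231 g(22,20)=22 g(22,22)=1
t=23: g(23,-1)=534888 g(23,1)=861764 g(23,3)=898909 g(23,5)=716243 g(23,7)=456665 g(23,9)=236302 g(23,11)=99176 g(23,13)=33396 g(23,15)=8832 g(23,17)=1770 g(23,19)=253 g(23,21)=23 g(23,23)=1
Paths never hitting -3: Σ_s g(23,s) = 3848222
Paths hitting -3: 2^23 - 3848222 = 4540386
P = 4540386/8388608 = 2270193/4194304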